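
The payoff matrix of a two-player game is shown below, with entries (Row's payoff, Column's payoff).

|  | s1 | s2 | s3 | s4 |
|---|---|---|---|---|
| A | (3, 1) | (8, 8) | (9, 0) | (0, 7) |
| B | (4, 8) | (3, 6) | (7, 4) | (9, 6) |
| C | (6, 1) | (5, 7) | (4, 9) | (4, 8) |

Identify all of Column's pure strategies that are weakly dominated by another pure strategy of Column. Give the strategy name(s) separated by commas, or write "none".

none

Nothing dominates s1: s2 at B (8>6); s3 at A (1>0); s4 at B (8>6).
s2: no other strategy beats it everywhere (s1 at A (8>1); s3 at A (8>0); s4 at A (8>7)).
s3 is not dominated — it holds its own against s1 at C (9>1); s2 at C (9>7); s4 at C (9>8).
Nothing dominates s4: s1 at A (7>1); s2 at C (8>7); s3 at A (7>0).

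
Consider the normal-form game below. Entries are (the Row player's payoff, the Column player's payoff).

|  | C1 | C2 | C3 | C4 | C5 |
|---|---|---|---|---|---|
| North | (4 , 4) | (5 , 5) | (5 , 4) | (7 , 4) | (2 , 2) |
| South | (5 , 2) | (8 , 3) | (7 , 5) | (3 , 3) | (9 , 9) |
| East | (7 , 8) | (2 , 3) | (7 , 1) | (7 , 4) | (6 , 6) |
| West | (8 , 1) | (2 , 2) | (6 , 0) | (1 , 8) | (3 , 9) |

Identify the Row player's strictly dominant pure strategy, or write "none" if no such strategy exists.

North fails to dominate South at C1 (4<5).
South fails to dominate North at C4 (3<7).
East fails to dominate North at C2 (2<5).
West fails to dominate North at C2 (2<5).
No single strategy dominates all the others.

none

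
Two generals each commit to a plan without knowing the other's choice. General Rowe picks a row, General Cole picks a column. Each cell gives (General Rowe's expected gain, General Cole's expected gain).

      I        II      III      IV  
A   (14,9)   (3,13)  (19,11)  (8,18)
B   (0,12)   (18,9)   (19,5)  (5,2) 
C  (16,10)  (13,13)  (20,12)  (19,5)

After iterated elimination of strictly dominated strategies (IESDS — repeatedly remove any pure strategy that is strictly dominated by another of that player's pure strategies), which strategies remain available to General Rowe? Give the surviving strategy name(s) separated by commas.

Row A is eliminated: C beats it against every remaining column (I: 16>14, II: 13>3, III: 20>19, IV: 19>8).
Column III is eliminated: II beats it against every remaining row (B: 9>5, C: 13>12).
For General Cole, I strictly dominates IV on the remaining rows (B: 12>2, C: 10>5); eliminate IV.
Among the remaining strategies, none is strictly dominated by another pure strategy of the same player, so the elimination stops.
Surviving strategies — General Rowe: {B, C}; General Cole: {I, II}.

B, C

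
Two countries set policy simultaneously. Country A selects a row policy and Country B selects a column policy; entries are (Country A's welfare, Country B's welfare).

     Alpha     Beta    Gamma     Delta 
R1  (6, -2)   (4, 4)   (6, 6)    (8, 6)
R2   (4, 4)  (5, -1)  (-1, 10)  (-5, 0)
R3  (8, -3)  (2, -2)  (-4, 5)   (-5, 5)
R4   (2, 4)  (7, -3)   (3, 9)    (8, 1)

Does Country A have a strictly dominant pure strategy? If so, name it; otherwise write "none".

none

R1 fails to dominate R2 at Beta (4<5).
R2 fails to dominate R1 at Alpha (4<6).
R3 fails to dominate R1 at Beta (2<4).
R4 fails to dominate R1 at Alpha (2<6).
No single strategy dominates all the others.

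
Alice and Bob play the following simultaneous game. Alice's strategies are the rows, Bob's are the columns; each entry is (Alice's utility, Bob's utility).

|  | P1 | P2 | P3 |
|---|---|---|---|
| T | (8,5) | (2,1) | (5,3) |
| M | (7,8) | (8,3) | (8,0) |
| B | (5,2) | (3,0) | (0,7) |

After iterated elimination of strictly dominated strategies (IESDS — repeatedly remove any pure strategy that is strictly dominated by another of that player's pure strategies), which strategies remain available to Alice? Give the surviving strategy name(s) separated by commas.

T

For Alice, M strictly dominates B on the remaining columns (P1: 7>5, P2: 8>3, P3: 8>0); eliminate B.
For Bob, P1 strictly dominates P2 on the remaining rows (T: 5>1, M: 8>3); eliminate P2.
For Bob, P1 strictly dominates P3 on the remaining rows (T: 5>3, M: 8>0); eliminate P3.
Alice's strategy M is strictly dominated by T (P1: 8>7) and is removed.
Among the remaining strategies, none is strictly dominated by another pure strategy of the same player, so the elimination stops.
Surviving strategies — Alice: {T}; Bob: {P1}.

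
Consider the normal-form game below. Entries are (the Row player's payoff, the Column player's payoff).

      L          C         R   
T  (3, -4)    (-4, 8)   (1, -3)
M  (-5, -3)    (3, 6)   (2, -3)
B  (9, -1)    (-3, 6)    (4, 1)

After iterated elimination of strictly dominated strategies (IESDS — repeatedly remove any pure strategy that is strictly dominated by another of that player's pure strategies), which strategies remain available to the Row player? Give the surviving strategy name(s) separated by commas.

For the Row player, B strictly dominates T on the remaining columns (L: 9>3, C: -3>-4, R: 4>1); eliminate T.
For the Column player, C strictly dominates L on the remaining rows (M: 6>-3, B: 6>-1); eliminate L.
For the Column player, C strictly dominates R on the remaining rows (M: 6>-3, B: 6>1); eliminate R.
The Row player's strategy B is strictly dominated by M (C: 3>-3) and is removed.
Among the remaining strategies, none is strictly dominated by another pure strategy of the same player, so the elimination stops.
Surviving strategies — the Row player: {M}; the Column player: {C}.

M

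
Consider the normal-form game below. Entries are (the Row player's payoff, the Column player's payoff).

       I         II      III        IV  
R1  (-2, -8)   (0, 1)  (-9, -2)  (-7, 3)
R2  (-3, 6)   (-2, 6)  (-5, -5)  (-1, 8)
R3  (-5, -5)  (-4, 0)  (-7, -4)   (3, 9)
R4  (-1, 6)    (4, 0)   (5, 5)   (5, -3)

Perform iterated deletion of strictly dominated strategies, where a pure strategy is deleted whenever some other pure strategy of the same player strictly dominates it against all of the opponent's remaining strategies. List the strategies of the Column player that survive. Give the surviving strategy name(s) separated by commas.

I

Row R1 is eliminated: R4 beats it against every remaining column (I: -1>-2, II: 4>0, III: 5>-9, IV: 5>-7).
For the Row player, R4 strictly dominates R2 on the remaining columns (I: -1>-3, II: 4>-2, III: 5>-5, IV: 5>-1); eliminate R2.
Row R3 is eliminated: R4 beats it against every remaining column (I: -1>-5, II: 4>-4, III: 5>-7, IV: 5>3).
The Column player's strategy II is strictly dominated by I (R4: 6>0) and is removed.
The Column player's strategy III is strictly dominated by I (R4: 6>5) and is removed.
Column IV is eliminated: I beats it against every remaining row (R4: 6>-3).
Among the remaining strategies, none is strictly dominated by another pure strategy of the same player, so the elimination stops.
Surviving strategies — the Row player: {R4}; the Column player: {I}.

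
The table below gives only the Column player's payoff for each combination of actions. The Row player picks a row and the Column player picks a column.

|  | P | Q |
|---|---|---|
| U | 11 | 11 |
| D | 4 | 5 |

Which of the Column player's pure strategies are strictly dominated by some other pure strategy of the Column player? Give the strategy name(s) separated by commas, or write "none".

none

P is not dominated — it holds its own against Q at U (11=11).
Q is not dominated — it holds its own against P at U (11=11).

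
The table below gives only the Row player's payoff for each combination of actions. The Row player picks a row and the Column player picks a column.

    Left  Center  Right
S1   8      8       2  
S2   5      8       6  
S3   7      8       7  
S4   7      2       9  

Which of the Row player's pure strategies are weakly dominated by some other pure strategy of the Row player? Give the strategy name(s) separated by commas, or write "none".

S1: no other strategy beats it everywhere (S2 at Left (8>5); S3 at Left (8>7); S4 at Left (8>7)).
S2: dominated, since S3 does at least as well everywhere (Left: 7>5, Center: 8=8, Right: 7>6).
Nothing dominates S3: S1 at Right (7>2); S2 at Left (7>5); S4 at Center (8>2).
Nothing dominates S4: S1 at Right (9>2); S2 at Left (7>5); S3 at Right (9>7).

S2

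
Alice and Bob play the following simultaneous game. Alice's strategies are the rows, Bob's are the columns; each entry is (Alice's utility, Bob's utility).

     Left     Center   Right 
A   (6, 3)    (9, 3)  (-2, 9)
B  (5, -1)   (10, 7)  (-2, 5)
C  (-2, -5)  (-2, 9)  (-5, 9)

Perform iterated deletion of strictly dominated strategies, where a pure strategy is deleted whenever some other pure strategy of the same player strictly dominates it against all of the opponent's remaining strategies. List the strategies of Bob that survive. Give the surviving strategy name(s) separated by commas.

Row C is eliminated: A beats it against every remaining column (Left: 6>-2, Center: 9>-2, Right: -2>-5).
Bob's strategy Left is strictly dominated by Right (A: 9>3, B: 5>-1) and is removed.
Among the remaining strategies, none is strictly dominated by another pure strategy of the same player, so the elimination stops.
Surviving strategies — Alice: {A, B}; Bob: {Center, Right}.

Center, Right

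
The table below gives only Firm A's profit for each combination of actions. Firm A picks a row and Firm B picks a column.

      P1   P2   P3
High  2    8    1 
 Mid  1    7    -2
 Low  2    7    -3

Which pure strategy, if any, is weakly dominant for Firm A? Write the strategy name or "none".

High

High vs Mid: P1: 2>1, P2: 8>7, P3: 1>-2.
High vs Low: P1: 2=2, P2: 8>7, P3: 1>-3.
High is at least as good as every other strategy against every opponent action, so it is weakly dominant.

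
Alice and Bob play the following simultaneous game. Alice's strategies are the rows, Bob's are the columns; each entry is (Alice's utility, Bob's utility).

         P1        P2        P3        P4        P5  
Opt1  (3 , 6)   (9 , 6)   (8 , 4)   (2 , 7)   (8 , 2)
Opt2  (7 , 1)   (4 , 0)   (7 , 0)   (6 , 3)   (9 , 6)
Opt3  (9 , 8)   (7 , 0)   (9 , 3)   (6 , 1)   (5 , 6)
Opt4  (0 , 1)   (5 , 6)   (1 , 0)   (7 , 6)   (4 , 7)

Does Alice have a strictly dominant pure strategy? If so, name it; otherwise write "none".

Opt1 fails to dominate Opt2 at P1 (3<7).
Opt2 fails to dominate Opt1 at P2 (4<9).
Opt3 fails to dominate Opt1 at P2 (7<9).
Opt4 fails to dominate Opt1 at P1 (0<3).
No single strategy dominates all the others.

none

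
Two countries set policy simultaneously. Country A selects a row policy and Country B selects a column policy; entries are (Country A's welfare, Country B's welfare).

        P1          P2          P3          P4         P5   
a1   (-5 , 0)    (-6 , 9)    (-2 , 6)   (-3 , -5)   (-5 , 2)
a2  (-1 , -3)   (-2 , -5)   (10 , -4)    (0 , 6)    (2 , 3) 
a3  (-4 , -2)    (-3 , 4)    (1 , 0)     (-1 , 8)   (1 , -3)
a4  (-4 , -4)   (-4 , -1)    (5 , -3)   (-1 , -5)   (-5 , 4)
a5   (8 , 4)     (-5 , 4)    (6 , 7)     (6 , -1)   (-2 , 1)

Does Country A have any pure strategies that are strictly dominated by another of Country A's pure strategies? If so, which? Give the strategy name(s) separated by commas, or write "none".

a1, a3, a4

a1: dominated, since a2 does at least as well everywhere (P1: -1>-5, P2: -2>-6, P3: 10>-2, P4: 0>-3, P5: 2>-5).
a2 is not dominated — it holds its own against a1 at P1 (-1>-5); a3 at P1 (-1>-4); a4 at P1 (-1>-4); a5 at P2 (-2>-5).
a3 is strictly dominated by a2 (P1: -1>-4, P2: -2>-3, P3: 10>1, P4: 0>-1, P5: 2>1).
a4: dominated, since a2 does at least as well everywhere (P1: -1>-4, P2: -2>-4, P3: 10>5, P4: 0>-1, P5: 2>-5).
Nothing dominates a5: a1 at P1 (8>-5); a2 at P1 (8>-1); a3 at P1 (8>-4); a4 at P1 (8>-4).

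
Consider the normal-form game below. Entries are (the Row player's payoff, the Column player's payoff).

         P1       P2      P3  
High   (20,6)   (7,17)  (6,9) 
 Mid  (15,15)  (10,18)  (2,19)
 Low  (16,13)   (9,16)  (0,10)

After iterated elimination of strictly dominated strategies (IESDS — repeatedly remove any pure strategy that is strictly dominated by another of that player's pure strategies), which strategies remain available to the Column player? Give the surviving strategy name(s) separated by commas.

P2, P3

The Column player's strategy P1 is strictly dominated by P2 (High: 17>6, Mid: 18>15, Low: 16>13) and is removed.
Row Low is eliminated: Mid beats it against every remaining column (P2: 10>9, P3: 2>0).
Among the remaining strategies, none is strictly dominated by another pure strategy of the same player, so the elimination stops.
Surviving strategies — the Row player: {High, Mid}; the Column player: {P2, P3}.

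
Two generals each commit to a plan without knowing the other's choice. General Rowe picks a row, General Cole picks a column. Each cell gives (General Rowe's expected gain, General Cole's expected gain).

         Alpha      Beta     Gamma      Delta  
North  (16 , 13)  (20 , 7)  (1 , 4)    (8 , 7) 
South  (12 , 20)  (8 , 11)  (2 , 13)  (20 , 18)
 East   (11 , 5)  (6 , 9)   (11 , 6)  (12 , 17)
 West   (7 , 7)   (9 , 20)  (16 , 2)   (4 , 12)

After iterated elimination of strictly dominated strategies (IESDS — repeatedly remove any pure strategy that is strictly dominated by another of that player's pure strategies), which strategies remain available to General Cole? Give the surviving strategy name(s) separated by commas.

Alpha

For General Cole, Delta strictly dominates Gamma on the remaining rows (North: 7>4, South: 18>13, East: 17>6, West: 12>2); eliminate Gamma.
Row East is eliminated: South beats it against every remaining column (Alpha: 12>11, Beta: 8>6, Delta: 20>12).
For General Rowe, North strictly dominates West on the remaining columns (Alpha: 16>7, Beta: 20>9, Delta: 8>4); eliminate West.
Column Beta is eliminated: Alpha beats it against every remaining row (North: 13>7, South: 20>11).
General Cole's strategy Delta is strictly dominated by Alpha (North: 13>7, South: 20>18) and is removed.
For General Rowe, North strictly dominates South on the remaining columns (Alpha: 16>12); eliminate South.
Among the remaining strategies, none is strictly dominated by another pure strategy of the same player, so the elimination stops.
Surviving strategies — General Rowe: {North}; General Cole: {Alpha}.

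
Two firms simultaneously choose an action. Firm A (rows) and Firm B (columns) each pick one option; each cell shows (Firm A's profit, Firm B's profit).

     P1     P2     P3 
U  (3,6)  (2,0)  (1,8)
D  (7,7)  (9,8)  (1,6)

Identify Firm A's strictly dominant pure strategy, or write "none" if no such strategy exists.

none

U fails to dominate D at P1 (3<7).
D fails to dominate U at P3 (1=1).
No single strategy dominates all the others.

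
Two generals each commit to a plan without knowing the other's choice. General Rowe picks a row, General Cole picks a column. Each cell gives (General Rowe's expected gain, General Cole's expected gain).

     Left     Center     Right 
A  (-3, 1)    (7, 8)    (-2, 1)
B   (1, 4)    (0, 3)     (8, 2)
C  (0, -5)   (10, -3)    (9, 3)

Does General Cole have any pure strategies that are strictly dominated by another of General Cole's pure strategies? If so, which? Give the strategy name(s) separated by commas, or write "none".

Left: no other strategy beats it everywhere (Center at B (4>3); Right at A (1=1)).
Center is not dominated — it holds its own against Left at A (8>1); Right at A (8>1).
Right is not dominated — it holds its own against Left at A (1=1); Center at C (3>-3).

none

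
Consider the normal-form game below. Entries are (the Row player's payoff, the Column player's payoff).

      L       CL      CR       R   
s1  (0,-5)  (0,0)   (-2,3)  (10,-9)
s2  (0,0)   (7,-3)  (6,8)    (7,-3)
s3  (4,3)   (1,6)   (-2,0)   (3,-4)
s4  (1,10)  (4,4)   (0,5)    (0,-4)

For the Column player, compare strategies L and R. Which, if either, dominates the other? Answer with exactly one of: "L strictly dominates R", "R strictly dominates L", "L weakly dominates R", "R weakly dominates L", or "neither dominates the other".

L's payoffs vs R's, by the Row player's action — s1: -5>-9, s2: 0>-3, s3: 3>-4, s4: 10>-4.
L gives a strictly higher payoff against each opponent action, so L strictly dominates R.

L strictly dominates R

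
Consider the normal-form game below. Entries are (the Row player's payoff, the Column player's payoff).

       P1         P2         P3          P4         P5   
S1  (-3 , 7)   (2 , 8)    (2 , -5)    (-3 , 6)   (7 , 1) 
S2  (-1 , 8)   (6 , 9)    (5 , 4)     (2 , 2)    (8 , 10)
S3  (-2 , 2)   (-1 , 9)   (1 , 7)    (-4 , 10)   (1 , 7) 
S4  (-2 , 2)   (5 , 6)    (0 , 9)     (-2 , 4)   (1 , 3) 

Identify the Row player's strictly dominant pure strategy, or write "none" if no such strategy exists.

S2 vs S1: P1: -1>-3, P2: 6>2, P3: 5>2, P4: 2>-3, P5: 8>7.
S2 vs S3: P1: -1>-2, P2: 6>-1, P3: 5>1, P4: 2>-4, P5: 8>1.
S2 vs S4: P1: -1>-2, P2: 6>5, P3: 5>0, P4: 2>-2, P5: 8>1.
S2 strictly beats every other strategy against every opponent action, so it is strictly dominant.

S2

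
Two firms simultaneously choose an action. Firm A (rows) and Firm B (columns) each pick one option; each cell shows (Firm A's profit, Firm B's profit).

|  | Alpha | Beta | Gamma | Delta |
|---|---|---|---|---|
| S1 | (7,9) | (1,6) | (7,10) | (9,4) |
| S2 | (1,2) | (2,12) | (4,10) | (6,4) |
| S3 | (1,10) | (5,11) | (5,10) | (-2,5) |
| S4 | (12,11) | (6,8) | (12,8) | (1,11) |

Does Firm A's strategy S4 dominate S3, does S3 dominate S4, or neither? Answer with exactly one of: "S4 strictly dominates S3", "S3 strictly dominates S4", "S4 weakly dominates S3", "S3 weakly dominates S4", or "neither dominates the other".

S4's payoffs vs S3's, by Firm B's action — Alpha: 12>1, Beta: 6>5, Gamma: 12>5, Delta: 1>-2.
S4 gives a strictly higher payoff against each choice by Firm B, so S4 strictly dominates S3.

S4 strictly dominates S3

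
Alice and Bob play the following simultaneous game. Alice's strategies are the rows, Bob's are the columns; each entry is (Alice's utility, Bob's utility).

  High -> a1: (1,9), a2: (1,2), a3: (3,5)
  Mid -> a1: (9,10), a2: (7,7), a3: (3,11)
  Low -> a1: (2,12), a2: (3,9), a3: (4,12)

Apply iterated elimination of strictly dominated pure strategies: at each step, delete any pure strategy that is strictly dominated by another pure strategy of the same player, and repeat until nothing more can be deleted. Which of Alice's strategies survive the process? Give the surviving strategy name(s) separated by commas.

Mid, Low

For Alice, Low strictly dominates High on the remaining columns (a1: 2>1, a2: 3>1, a3: 4>3); eliminate High.
Column a2 is eliminated: a1 beats it against every remaining row (Mid: 10>7, Low: 12>9).
Among the remaining strategies, none is strictly dominated by another pure strategy of the same player, so the elimination stops.
Surviving strategies — Alice: {Mid, Low}; Bob: {a1, a3}.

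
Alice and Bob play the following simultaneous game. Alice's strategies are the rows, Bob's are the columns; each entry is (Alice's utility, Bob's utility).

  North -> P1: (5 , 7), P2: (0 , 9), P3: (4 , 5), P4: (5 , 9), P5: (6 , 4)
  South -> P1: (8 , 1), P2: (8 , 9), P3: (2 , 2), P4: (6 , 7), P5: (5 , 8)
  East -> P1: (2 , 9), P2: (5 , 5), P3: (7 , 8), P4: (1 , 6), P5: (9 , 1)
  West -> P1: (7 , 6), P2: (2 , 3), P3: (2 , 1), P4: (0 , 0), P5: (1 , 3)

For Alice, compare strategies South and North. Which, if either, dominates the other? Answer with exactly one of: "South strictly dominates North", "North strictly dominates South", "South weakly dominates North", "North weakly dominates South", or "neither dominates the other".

South's payoffs vs North's, by Bob's action — P1: 8>5, P2: 8>0, P3: 2<4, P4: 6>5, P5: 5<6.
South does better at P1, P2, P4 but worse at P3, P5; neither strategy dominates the other.

neither dominates the other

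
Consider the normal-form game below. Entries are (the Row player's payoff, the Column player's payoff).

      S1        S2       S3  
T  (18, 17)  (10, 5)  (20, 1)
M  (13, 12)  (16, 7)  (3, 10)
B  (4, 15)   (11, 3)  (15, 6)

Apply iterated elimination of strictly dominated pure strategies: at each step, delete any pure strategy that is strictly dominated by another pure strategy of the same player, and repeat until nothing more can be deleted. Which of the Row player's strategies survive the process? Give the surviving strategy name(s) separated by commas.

Column S2 is eliminated: S1 beats it against every remaining row (T: 17>5, M: 12>7, B: 15>3).
Row M is eliminated: T beats it against every remaining column (S1: 18>13, S3: 20>3).
The Row player's strategy B is strictly dominated by T (S1: 18>4, S3: 20>15) and is removed.
For the Column player, S1 strictly dominates S3 on the remaining rows (T: 17>1); eliminate S3.
Among the remaining strategies, none is strictly dominated by another pure strategy of the same player, so the elimination stops.
Surviving strategies — the Row player: {T}; the Column player: {S1}.

T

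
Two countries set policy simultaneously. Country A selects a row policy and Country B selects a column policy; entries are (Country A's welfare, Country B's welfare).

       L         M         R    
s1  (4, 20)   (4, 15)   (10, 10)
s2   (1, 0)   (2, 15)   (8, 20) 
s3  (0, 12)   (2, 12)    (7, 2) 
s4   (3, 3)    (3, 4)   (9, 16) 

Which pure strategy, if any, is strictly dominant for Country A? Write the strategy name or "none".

s1 vs s2: L: 4>1, M: 4>2, R: 10>8.
s1 vs s3: L: 4>0, M: 4>2, R: 10>7.
s1 vs s4: L: 4>3, M: 4>3, R: 10>9.
s1 strictly beats every other strategy against every opponent action, so it is strictly dominant.

s1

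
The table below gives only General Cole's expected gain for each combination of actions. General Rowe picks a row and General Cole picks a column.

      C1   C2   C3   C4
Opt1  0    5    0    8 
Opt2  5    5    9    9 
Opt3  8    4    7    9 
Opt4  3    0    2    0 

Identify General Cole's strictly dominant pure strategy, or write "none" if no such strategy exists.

none

C1 fails to dominate C2 at Opt1 (0<5).
C2 fails to dominate C1 at Opt2 (5=5).
C3 fails to dominate C1 at Opt1 (0=0).
C4 fails to dominate C1 at Opt4 (0<3).
No single strategy dominates all the others.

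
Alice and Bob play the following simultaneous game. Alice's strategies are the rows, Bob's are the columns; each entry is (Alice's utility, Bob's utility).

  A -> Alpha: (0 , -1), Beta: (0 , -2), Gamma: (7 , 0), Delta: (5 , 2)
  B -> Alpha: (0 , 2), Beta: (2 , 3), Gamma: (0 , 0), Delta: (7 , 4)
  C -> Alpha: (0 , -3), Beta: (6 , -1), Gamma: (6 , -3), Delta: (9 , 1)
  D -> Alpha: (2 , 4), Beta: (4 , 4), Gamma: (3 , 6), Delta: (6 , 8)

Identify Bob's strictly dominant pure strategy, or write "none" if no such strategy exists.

Delta

Delta vs Alpha: A: 2>-1, B: 4>2, C: 1>-3, D: 8>4.
Delta vs Beta: A: 2>-2, B: 4>3, C: 1>-1, D: 8>4.
Delta vs Gamma: A: 2>0, B: 4>0, C: 1>-3, D: 8>6.
Delta strictly beats every other strategy against every opponent action, so it is strictly dominant.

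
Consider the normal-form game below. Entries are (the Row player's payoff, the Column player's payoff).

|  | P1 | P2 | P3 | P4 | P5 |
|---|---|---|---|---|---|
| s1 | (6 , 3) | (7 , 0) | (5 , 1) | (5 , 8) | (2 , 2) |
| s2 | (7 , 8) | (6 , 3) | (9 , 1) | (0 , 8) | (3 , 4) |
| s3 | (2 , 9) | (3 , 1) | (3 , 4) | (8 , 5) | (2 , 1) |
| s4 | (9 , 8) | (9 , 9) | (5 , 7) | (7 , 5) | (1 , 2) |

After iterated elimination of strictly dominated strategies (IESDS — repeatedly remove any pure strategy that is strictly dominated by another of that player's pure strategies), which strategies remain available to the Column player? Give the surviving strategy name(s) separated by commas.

P2

For the Column player, P1 strictly dominates P3 on the remaining rows (s1: 3>1, s2: 8>1, s3: 9>4, s4: 8>7); eliminate P3.
For the Column player, P1 strictly dominates P5 on the remaining rows (s1: 3>2, s2: 8>4, s3: 9>1, s4: 8>2); eliminate P5.
The Row player's strategy s1 is strictly dominated by s4 (P1: 9>6, P2: 9>7, P4: 7>5) and is removed.
The Row player's strategy s2 is strictly dominated by s4 (P1: 9>7, P2: 9>6, P4: 7>0) and is removed.
The Column player's strategy P4 is strictly dominated by P1 (s3: 9>5, s4: 8>5) and is removed.
For the Row player, s4 strictly dominates s3 on the remaining columns (P1: 9>2, P2: 9>3); eliminate s3.
For the Column player, P2 strictly dominates P1 on the remaining rows (s4: 9>8); eliminate P1.
Among the remaining strategies, none is strictly dominated by another pure strategy of the same player, so the elimination stops.
Surviving strategies — the Row player: {s4}; the Column player: {P2}.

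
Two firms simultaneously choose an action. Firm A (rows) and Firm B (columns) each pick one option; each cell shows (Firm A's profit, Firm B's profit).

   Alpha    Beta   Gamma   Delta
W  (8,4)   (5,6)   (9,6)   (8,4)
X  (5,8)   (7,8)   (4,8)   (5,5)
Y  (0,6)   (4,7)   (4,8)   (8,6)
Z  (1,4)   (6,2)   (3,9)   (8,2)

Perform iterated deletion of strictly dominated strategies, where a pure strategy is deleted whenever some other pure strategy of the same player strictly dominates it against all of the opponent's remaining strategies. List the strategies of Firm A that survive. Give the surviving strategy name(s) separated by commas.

For Firm B, Gamma strictly dominates Delta on the remaining rows (W: 6>4, X: 8>5, Y: 8>6, Z: 9>2); eliminate Delta.
For Firm A, W strictly dominates Y on the remaining columns (Alpha: 8>0, Beta: 5>4, Gamma: 9>4); eliminate Y.
Row Z is eliminated: X beats it against every remaining column (Alpha: 5>1, Beta: 7>6, Gamma: 4>3).
Among the remaining strategies, none is strictly dominated by another pure strategy of the same player, so the elimination stops.
Surviving strategies — Firm A: {W, X}; Firm B: {Alpha, Beta, Gamma}.

W, X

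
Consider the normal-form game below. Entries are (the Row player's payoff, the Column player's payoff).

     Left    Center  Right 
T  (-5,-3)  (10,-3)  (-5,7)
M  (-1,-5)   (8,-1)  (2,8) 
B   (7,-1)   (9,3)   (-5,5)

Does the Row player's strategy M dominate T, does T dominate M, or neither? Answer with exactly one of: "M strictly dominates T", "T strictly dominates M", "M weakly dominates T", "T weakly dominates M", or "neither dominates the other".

M's payoffs vs T's, by the Column player's action — Left: -1>-5, Center: 8<10, Right: 2>-5.
M does better at Left, Right but worse at Center; neither strategy dominates the other.

neither dominates the other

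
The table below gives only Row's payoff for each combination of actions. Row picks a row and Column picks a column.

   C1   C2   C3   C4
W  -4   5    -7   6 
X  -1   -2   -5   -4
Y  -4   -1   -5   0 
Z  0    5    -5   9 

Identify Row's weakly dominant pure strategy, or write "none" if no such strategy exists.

Z vs W: C1: 0>-4, C2: 5=5, C3: -5>-7, C4: 9>6.
Z vs X: C1: 0>-1, C2: 5>-2, C3: -5=-5, C4: 9>-4.
Z vs Y: C1: 0>-4, C2: 5>-1, C3: -5=-5, C4: 9>0.
Z is at least as good as every other strategy against every opponent action, so it is weakly dominant.

Z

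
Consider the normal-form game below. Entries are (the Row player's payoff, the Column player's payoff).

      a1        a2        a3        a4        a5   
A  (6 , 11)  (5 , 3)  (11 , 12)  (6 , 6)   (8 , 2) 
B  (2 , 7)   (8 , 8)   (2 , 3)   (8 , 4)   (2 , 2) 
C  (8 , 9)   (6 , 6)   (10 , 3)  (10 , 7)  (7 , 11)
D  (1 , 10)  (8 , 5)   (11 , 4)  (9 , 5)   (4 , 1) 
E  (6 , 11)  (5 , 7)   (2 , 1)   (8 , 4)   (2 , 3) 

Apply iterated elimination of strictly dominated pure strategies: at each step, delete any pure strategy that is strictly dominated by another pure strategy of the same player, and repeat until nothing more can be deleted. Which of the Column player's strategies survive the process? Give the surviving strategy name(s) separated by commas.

a1, a2, a3, a5

Row E is eliminated: C beats it against every remaining column (a1: 8>6, a2: 6>5, a3: 10>2, a4: 10>8, a5: 7>2).
The Column player's strategy a4 is strictly dominated by a1 (A: 11>6, B: 7>4, C: 9>7, D: 10>5) and is removed.
Among the remaining strategies, none is strictly dominated by another pure strategy of the same player, so the elimination stops.
Surviving strategies — the Row player: {A, B, C, D}; the Column player: {a1, a2, a3, a5}.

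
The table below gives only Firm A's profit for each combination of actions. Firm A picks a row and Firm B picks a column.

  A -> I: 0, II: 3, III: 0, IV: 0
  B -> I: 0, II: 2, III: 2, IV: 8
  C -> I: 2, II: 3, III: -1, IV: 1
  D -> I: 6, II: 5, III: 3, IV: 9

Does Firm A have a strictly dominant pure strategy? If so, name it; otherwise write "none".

D vs A: I: 6>0, II: 5>3, III: 3>0, IV: 9>0.
D vs B: I: 6>0, II: 5>2, III: 3>2, IV: 9>8.
D vs C: I: 6>2, II: 5>3, III: 3>-1, IV: 9>1.
D strictly beats every other strategy against every opponent action, so it is strictly dominant.

D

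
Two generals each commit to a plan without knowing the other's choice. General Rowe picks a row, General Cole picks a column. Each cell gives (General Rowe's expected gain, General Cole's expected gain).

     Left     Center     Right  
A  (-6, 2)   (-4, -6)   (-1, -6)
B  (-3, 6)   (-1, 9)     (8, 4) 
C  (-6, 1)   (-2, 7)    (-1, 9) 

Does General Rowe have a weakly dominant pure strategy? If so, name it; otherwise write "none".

B

B vs A: Left: -3>-6, Center: -1>-4, Right: 8>-1.
B vs C: Left: -3>-6, Center: -1>-2, Right: 8>-1.
B is at least as good as every other strategy against every opponent action, so it is weakly dominant.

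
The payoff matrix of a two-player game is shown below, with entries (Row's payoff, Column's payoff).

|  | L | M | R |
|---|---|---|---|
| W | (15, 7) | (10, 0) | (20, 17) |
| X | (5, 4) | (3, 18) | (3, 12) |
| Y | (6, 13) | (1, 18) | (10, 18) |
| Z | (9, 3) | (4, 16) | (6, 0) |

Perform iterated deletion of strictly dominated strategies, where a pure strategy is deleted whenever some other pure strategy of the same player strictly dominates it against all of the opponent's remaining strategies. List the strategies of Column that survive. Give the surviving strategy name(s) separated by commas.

For Row, W strictly dominates X on the remaining columns (L: 15>5, M: 10>3, R: 20>3); eliminate X.
Row Y is eliminated: W beats it against every remaining column (L: 15>6, M: 10>1, R: 20>10).
For Row, W strictly dominates Z on the remaining columns (L: 15>9, M: 10>4, R: 20>6); eliminate Z.
Column L is eliminated: R beats it against every remaining row (W: 17>7).
Column M is eliminated: R beats it against every remaining row (W: 17>0).
Among the remaining strategies, none is strictly dominated by another pure strategy of the same player, so the elimination stops.
Surviving strategies — Row: {W}; Column: {R}.

R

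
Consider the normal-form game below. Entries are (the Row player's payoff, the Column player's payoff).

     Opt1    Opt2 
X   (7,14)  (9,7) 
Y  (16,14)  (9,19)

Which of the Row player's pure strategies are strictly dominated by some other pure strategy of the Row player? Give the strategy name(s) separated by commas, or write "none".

Nothing dominates X: Y at Opt2 (9=9).
Nothing dominates Y: X at Opt1 (16>7).

none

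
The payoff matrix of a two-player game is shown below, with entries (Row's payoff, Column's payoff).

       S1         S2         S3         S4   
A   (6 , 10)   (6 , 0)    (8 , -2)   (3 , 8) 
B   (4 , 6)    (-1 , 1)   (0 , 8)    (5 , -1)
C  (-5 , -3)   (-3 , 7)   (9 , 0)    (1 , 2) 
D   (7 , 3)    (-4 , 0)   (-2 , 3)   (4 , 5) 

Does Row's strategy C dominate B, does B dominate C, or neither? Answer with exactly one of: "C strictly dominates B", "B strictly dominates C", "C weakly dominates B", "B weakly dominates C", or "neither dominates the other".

neither dominates the other

Compare C to B across each opponent action: S1: -5<4, S2: -3<-1, S3: 9>0, S4: 1<5.
C does better at S3 but worse at S1, S2, S4; neither strategy dominates the other.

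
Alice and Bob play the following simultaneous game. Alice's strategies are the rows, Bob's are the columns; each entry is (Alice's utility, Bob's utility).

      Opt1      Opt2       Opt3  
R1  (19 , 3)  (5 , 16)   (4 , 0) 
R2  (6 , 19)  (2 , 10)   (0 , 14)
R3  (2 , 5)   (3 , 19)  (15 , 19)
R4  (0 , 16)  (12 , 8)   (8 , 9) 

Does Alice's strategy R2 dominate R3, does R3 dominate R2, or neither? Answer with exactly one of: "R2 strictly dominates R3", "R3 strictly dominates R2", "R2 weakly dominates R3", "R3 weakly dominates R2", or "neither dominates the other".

Compare R2 to R3 across each opponent action: Opt1: 6>2, Opt2: 2<3, Opt3: 0<15.
R2 does better at Opt1 but worse at Opt2, Opt3; neither strategy dominates the other.

neither dominates the other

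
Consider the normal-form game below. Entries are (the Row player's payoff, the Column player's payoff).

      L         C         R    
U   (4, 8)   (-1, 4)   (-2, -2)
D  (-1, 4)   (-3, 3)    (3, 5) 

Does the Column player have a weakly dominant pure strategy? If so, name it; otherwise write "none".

L fails to dominate R at D (4<5).
C fails to dominate L at U (4<8).
R fails to dominate L at U (-2<8).
No single strategy dominates all the others.

none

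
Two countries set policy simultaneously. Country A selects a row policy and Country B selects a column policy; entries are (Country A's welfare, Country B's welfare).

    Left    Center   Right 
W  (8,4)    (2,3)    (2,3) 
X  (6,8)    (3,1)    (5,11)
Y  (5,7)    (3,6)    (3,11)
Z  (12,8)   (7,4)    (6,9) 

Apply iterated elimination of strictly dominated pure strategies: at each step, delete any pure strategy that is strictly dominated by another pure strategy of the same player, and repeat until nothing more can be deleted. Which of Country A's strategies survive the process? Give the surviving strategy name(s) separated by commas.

Row W is eliminated: Z beats it against every remaining column (Left: 12>8, Center: 7>2, Right: 6>2).
Country A's strategy X is strictly dominated by Z (Left: 12>6, Center: 7>3, Right: 6>5) and is removed.
Country A's strategy Y is strictly dominated by Z (Left: 12>5, Center: 7>3, Right: 6>3) and is removed.
Column Left is eliminated: Right beats it against every remaining row (Z: 9>8).
For Country B, Right strictly dominates Center on the remaining rows (Z: 9>4); eliminate Center.
Among the remaining strategies, none is strictly dominated by another pure strategy of the same player, so the elimination stops.
Surviving strategies — Country A: {Z}; Country B: {Right}.

Z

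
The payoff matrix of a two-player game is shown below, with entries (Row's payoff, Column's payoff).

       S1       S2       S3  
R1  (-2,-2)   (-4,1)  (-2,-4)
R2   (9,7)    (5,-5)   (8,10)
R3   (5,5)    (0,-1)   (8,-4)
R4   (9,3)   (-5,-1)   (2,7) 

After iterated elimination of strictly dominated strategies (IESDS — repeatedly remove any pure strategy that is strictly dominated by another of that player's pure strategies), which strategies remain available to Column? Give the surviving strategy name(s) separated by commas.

Row's strategy R1 is strictly dominated by R2 (S1: 9>-2, S2: 5>-4, S3: 8>-2) and is removed.
Column S2 is eliminated: S1 beats it against every remaining row (R2: 7>-5, R3: 5>-1, R4: 3>-1).
Among the remaining strategies, none is strictly dominated by another pure strategy of the same player, so the elimination stops.
Surviving strategies — Row: {R2, R3, R4}; Column: {S1, S3}.

S1, S3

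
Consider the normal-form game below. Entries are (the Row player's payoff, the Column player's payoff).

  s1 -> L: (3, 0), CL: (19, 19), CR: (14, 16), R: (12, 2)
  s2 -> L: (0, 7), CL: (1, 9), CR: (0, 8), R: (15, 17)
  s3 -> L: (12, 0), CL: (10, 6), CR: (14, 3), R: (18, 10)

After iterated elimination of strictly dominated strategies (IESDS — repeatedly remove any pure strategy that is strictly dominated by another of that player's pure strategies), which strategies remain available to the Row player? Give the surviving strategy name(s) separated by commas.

s1, s3

The Row player's strategy s2 is strictly dominated by s3 (L: 12>0, CL: 10>1, CR: 14>0, R: 18>15) and is removed.
The Column player's strategy L is strictly dominated by CL (s1: 19>0, s3: 6>0) and is removed.
The Column player's strategy CR is strictly dominated by CL (s1: 19>16, s3: 6>3) and is removed.
Among the remaining strategies, none is strictly dominated by another pure strategy of the same player, so the elimination stops.
Surviving strategies — the Row player: {s1, s3}; the Column player: {CL, R}.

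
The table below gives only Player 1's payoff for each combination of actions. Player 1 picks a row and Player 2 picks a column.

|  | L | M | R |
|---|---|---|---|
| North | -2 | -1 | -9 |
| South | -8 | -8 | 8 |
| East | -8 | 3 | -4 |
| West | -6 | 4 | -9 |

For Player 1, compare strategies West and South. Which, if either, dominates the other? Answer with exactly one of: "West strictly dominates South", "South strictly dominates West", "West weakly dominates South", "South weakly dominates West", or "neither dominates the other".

neither dominates the other

West's payoffs vs South's, by Player 2's action — L: -6>-8, M: 4>-8, R: -9<8.
West does better at L, M but worse at R; neither strategy dominates the other.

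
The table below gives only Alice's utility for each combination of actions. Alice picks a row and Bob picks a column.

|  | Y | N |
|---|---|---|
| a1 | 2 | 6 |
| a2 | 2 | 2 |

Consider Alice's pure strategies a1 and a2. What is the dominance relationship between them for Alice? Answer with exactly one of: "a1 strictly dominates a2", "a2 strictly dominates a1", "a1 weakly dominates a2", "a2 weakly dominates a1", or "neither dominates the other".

a1's payoffs vs a2's, by Bob's action — Y: 2=2, N: 6>2.
a1 is at least as good everywhere and strictly better somewhere (tied only at Y), so a1 weakly but not strictly dominates a2.

a1 weakly dominates a2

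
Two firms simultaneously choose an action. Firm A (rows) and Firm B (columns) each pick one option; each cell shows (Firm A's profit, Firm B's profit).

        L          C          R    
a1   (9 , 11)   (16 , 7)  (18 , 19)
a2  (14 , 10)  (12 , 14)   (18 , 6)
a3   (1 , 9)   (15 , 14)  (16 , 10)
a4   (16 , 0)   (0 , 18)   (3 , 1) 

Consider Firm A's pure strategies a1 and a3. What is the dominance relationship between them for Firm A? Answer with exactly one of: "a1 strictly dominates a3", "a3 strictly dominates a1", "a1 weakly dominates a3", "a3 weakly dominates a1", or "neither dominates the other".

a1 strictly dominates a3

a1's payoffs vs a3's, by Firm B's action — L: 9>1, C: 16>15, R: 18>16.
Every comparison favours a1, so a1 strictly dominates a3.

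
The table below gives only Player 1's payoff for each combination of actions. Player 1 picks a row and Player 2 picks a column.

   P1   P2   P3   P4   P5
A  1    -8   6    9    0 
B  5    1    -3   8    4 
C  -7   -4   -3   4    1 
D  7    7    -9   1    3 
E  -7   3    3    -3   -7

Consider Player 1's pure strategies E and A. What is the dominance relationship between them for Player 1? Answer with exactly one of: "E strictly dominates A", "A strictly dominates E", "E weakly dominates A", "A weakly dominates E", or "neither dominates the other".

E's payoffs vs A's, by Player 2's action — P1: -7<1, P2: 3>-8, P3: 3<6, P4: -3<9, P5: -7<0.
E does better at P2 but worse at P1, P3, P4, P5; neither strategy dominates the other.

neither dominates the other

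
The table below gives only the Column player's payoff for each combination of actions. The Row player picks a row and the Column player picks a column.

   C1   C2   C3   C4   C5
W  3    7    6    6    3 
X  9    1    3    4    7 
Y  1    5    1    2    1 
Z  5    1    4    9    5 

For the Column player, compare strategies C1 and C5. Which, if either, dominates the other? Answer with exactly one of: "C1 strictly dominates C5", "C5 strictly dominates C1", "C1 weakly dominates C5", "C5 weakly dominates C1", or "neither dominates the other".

C1 weakly dominates C5

C1's payoffs vs C5's, by the Row player's action — W: 3=3, X: 9>7, Y: 1=1, Z: 5=5.
C1 is at least as good everywhere and strictly better somewhere (tied only at W, Y, Z), so C1 weakly but not strictly dominates C5.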